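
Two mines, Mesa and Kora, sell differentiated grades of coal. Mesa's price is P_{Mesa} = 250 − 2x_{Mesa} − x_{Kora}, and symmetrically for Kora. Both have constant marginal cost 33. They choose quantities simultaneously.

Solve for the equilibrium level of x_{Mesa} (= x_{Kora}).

Mine Mesa's profit: π = x_{Mesa}(250 − 2x_{Mesa} − x_{Kora}) − 33x_{Mesa}.
∂π/∂x_{Mesa} = 217 − 4x_{Mesa} − x_{Kora} = 0 ⇒ x_{Mesa} = 54.25 − 0.25x_{Kora}.
Setting x_{Mesa} = x_{Kora} in the reaction function: x_{Mesa} = 54.25 − 0.25x_{Mesa}, so x_{Mesa} = 54.25 / 1.25 = 43.4.

43.4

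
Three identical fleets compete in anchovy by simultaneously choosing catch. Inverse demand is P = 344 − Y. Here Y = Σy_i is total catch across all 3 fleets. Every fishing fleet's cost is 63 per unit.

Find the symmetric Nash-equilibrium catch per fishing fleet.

70.25

A representative fishing fleet's profit is π_i = y_i(344 − Y) − 63y_i, with Y = y_i + Σ_{j≠i} y_j.
First-order condition: 281 − 2y_i − Σ_{j≠i} y_j = 0.
In a symmetric equilibrium every fishing fleet chooses the same y, so Σ_{j≠i} y_j = 2y. The condition becomes 281 − 4y = 0, giving y = 281/4 = 70.25.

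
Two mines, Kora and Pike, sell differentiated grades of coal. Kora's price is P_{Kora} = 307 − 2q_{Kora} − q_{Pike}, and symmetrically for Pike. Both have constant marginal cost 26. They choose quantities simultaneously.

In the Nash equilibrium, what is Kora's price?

138.4

Mine Kora's profit: π = q_{Kora}(307 − 2q_{Kora} − q_{Pike}) − 26q_{Kora}.
∂π/∂q_{Kora} = 281 − 4q_{Kora} − q_{Pike} = 0 ⇒ q_{Kora} = 70.25 − 0.25q_{Pike}.
Setting q_{Kora} = q_{Pike} in the reaction function: q_{Kora} = 70.25 − 0.25q_{Kora}, so q_{Kora} = 70.25 / 1.25 = 56.2.
P_{Kora} = 307 − 2·56.2 − 56.2 = 138.4.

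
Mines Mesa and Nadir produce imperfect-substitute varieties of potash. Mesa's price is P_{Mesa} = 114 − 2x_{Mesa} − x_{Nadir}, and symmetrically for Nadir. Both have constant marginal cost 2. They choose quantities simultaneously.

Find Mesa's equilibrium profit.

Mine Mesa's profit: π = x_{Mesa}(114 − 2x_{Mesa} − x_{Nadir}) − 2x_{Mesa}.
∂π/∂x_{Mesa} = 112 − 4x_{Mesa} − x_{Nadir} = 0 ⇒ x_{Mesa} = 28 − 0.25x_{Nadir}.
Setting x_{Mesa} = x_{Nadir} in the reaction function: x_{Mesa} = 28 − 0.25x_{Mesa}, so x_{Mesa} = 28 / 1.25 = 22.4.
P_{Mesa} = 114 − 2·22.4 − 22.4 = 46.8.
Profit = (46.8 − 2)·22.4 = 1003.52.

1003.52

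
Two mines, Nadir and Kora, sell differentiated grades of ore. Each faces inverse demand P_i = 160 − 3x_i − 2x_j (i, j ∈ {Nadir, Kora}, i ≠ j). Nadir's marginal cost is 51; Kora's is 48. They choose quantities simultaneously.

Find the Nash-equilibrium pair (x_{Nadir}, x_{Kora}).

13.4375, 14.1875

Mine Nadir's profit: π = x_{Nadir}(160 − 3x_{Nadir} − 2x_{Kora}) − 51x_{Nadir}.
∂π/∂x_{Nadir} = 109 − 6x_{Nadir} − 2x_{Kora} = 0 ⇒ x_{Nadir} = 109/6 − (1/3)x_{Kora}.
Similarly x_{Kora} = 56/3 − (1/3)x_{Nadir}.
Plugging x_{Kora} into Nadir's best response: x_{Nadir} = 109/6 − (1/3)(56/3 − (1/3)x_{Nadir}) ⇒ (8/9)x_{Nadir} = 215/18, so x_{Nadir} = 13.4375.
Then x_{Kora} = 56/3 − (1/3)·13.4375 = 14.1875.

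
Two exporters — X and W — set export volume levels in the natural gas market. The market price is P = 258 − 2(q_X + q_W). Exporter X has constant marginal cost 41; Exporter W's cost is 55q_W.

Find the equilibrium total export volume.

Exporter X's profit: π = q_X(258 − 2(q_X + q_W)) − 41q_X.
∂π/∂q_X = 217 − 4q_X − 2q_W = 0, so q_X = 54.25 − 0.5q_W.
By the same steps for W: q_W = 50.75 − 0.5q_X.
Solving the two reaction functions simultaneously: (1 − (−0.5)(−0.5))q_X = 54.25 − 0.5·50.75, so 0.75q_X = 28.875 and q_X = 38.5.
Then q_W = 50.75 − 0.5·38.5 = 31.5.
Total export volume: 38.5 + 31.5 = 70.

70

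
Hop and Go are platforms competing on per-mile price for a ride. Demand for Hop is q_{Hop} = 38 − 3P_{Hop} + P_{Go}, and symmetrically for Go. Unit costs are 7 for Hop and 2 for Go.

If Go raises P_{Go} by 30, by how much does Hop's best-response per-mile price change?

5

Hop's profit: π = (P_{Hop} − 7)(38 − 3P_{Hop} + P_{Go}).
∂π/∂P_{Hop} = 59 − 6P_{Hop} + P_{Go} = 0 ⇒ P_{Hop} = 59/6 + (1/6)P_{Go}.
The reaction-function slope is 1/6, so a 30-unit rise in P_{Go} moves P_{Hop} by 1/6 × 30 = 5. Hop's best response rises — the actions are strategic complements.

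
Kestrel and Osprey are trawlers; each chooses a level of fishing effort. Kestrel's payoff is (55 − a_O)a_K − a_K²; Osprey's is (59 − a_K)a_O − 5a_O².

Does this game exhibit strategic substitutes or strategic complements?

Expanding Kestrel's payoff: 55a_K − a_Oa_K − a_K².
∂π/∂a_K = 55 − a_O − 2a_K = 0, so a_K = 27.5 − 0.5a_O.
The best-response slope da_K/da_O = −0.5 < 0: the reaction function is downward-sloping, so the choices are strategic substitutes.

strategic substitutes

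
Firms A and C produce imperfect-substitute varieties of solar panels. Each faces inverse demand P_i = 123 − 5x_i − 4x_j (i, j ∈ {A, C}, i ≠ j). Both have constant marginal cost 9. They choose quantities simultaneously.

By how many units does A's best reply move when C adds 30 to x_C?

-12

Firm A's profit: π = x_A(123 − 5x_A − 4x_C) − 9x_A.
∂π/∂x_A = 114 − 10x_A − 4x_C = 0 ⇒ x_A = 11.4 − 0.4x_C.
The reaction-function slope is −0.4, so a 30-unit rise in x_C moves x_A by −0.4 × 30 = −12. A's best response falls — the actions are strategic substitutes.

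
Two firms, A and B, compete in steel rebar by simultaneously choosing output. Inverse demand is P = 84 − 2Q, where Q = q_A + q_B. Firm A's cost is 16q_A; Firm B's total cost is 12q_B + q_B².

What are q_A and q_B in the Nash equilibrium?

Firm A's profit: π = q_A(84 − 2(q_A + q_B)) − 16q_A.
∂π/∂q_A = 68 − 4q_A − 2q_B = 0, so q_A = 17 − 0.5q_B.
For B: ∂π/∂q_B = 72 − 6q_B − 2q_A = 0 ⇒ q_B = 12 − (1/3)q_A.
Solving the two reaction functions simultaneously: (1 − (−0.5)(−1/3))q_A = 17 − 0.5·12, so (5/6)q_A = 11 and q_A = 13.2.
Then q_B = 12 − (1/3)·13.2 = 7.6.

13.2, 7.6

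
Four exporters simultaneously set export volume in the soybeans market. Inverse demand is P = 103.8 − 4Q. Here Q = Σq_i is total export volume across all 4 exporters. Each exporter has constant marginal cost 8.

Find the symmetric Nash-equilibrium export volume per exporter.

A representative exporter's profit is π_i = q_i(103.8 − 4Q) − 8q_i, with Q = q_i + Σ_{j≠i} q_j.
First-order condition: 95.8 − 8q_i − 4Σ_{j≠i} q_j = 0.
Imposing symmetry (q_j = q for all j) turns Σ_{j≠i} q_j into 3q, so 95.8 = 20q and q = 4.79.

4.79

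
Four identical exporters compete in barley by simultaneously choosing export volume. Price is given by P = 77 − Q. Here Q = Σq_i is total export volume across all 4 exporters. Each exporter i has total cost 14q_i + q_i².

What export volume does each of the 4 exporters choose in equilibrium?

A representative exporter's profit is π_i = q_i(77 − Q) − 14q_i − q_i², with Q = q_i + Σ_{j≠i} q_j.
First-order condition: 63 − 4q_i − Σ_{j≠i} q_j = 0.
Imposing symmetry (q_j = q for all j) turns Σ_{j≠i} q_j into 3q, so 63 = 7q and q = 9.

9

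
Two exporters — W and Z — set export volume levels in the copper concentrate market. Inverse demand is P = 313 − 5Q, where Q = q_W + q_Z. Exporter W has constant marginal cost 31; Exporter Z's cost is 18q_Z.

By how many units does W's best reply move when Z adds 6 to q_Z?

-3

Exporter W's profit: π = q_W(313 − 5(q_W + q_Z)) − 31q_W.
∂π/∂q_W = 282 − 10q_W − 5q_Z = 0, so q_W = 28.2 − 0.5q_Z.
The reaction-function slope is −0.5, so a 6-unit rise in q_Z moves q_W by −0.5 × 6 = −3. W's best response falls — the actions are strategic substitutes.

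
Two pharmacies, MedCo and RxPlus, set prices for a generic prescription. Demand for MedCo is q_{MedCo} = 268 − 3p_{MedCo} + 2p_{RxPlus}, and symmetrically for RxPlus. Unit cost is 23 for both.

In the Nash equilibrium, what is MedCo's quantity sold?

183.75

MedCo's profit: π = (p_{MedCo} − 23)(268 − 3p_{MedCo} + 2p_{RxPlus}).
∂π/∂p_{MedCo} = 337 − 6p_{MedCo} + 2p_{RxPlus} = 0 ⇒ p_{MedCo} = 337/6 + (1/3)p_{RxPlus}.
The game is symmetric, so in equilibrium p_{RxPlus} = p_{MedCo}: the reaction function gives (2/3)p_{MedCo} = 337/6, hence p_{MedCo} = 84.25.
q_{MedCo} = 268 − 3·84.25 + 2·84.25 = 183.75.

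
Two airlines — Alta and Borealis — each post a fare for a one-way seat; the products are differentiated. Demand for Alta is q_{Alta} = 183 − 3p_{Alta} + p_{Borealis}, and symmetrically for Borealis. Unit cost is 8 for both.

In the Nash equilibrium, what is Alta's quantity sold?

100.2

Alta's profit: π = (p_{Alta} − 8)(183 − 3p_{Alta} + p_{Borealis}).
∂π/∂p_{Alta} = 207 − 6p_{Alta} + p_{Borealis} = 0 ⇒ p_{Alta} = 34.5 + (1/6)p_{Borealis}.
Setting p_{Alta} = p_{Borealis} in the reaction function: p_{Alta} = 34.5 + (1/6)p_{Alta}, so p_{Alta} = 34.5 / (5/6) = 41.4.
q_{Alta} = 183 − 3·41.4 + 41.4 = 100.2.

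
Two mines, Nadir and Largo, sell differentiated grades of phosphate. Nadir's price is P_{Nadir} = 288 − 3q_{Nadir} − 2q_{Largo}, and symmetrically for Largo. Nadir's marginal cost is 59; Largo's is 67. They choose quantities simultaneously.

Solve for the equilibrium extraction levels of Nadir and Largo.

Mine Nadir's profit: π = q_{Nadir}(288 − 3q_{Nadir} − 2q_{Largo}) − 59q_{Nadir}.
∂π/∂q_{Nadir} = 229 − 6q_{Nadir} − 2q_{Largo} = 0 ⇒ q_{Nadir} = 229/6 − (1/3)q_{Largo}.
Similarly q_{Largo} = 221/6 − (1/3)q_{Nadir}.
Substituting the second reaction function into the first: q_{Nadir} = 229/6 − (1/3)(221/6 − (1/3)q_{Nadir}), which gives (8/9)q_{Nadir} = 233/9 ⇒ q_{Nadir} = 29.125.
Then q_{Largo} = 221/6 − (1/3)·29.125 = 27.125.

29.125, 27.125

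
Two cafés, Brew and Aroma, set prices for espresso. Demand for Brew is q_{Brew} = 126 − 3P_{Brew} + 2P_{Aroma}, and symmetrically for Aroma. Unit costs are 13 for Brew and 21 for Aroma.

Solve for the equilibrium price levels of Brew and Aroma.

42.75, 45.75

Brew's profit: π = (P_{Brew} − 13)(126 − 3P_{Brew} + 2P_{Aroma}).
∂π/∂P_{Brew} = 165 − 6P_{Brew} + 2P_{Aroma} = 0 ⇒ P_{Brew} = 27.5 + (1/3)P_{Aroma}.
Similarly P_{Aroma} = 31.5 + (1/3)P_{Brew}.
Solving the two reaction functions simultaneously: (1 − (1/3)(1/3))P_{Brew} = 27.5 + (1/3)·31.5, so (8/9)P_{Brew} = 38 and P_{Brew} = 42.75.
Then P_{Aroma} = 31.5 + (1/3)·42.75 = 45.75.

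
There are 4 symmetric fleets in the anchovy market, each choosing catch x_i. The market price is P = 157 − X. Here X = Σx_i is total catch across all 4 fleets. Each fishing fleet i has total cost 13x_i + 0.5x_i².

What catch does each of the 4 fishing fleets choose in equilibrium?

24

A representative fishing fleet's profit is π_i = x_i(157 − X) − 13x_i − 0.5x_i², with X = x_i + Σ_{j≠i} x_j.
First-order condition: 144 − 3x_i − Σ_{j≠i} x_j = 0.
In a symmetric equilibrium every fishing fleet chooses the same x, so Σ_{j≠i} x_j = 3x. The condition becomes 144 − 6x = 0, giving x = 144/6 = 24.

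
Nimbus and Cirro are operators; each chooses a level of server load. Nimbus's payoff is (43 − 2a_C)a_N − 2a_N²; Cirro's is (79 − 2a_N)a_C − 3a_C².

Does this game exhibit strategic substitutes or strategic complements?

Expanding Nimbus's payoff: 43a_N − 2a_Ca_N − 2a_N².
∂π/∂a_N = 43 − 2a_C − 4a_N = 0, so a_N = 10.75 − 0.5a_C.
The best-response slope da_N/da_C = −0.5 < 0: the reaction function is downward-sloping, so the choices are strategic substitutes.

strategic substitutes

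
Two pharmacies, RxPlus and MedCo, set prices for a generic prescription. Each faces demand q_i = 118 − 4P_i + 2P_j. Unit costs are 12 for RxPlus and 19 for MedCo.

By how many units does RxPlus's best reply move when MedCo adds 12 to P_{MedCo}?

RxPlus's profit: π = (P_{RxPlus} − 12)(118 − 4P_{RxPlus} + 2P_{MedCo}).
∂π/∂P_{RxPlus} = 166 − 8P_{RxPlus} + 2P_{MedCo} = 0 ⇒ P_{RxPlus} = 20.75 + 0.25P_{MedCo}.
The reaction-function slope is 0.25, so a 12-unit rise in P_{MedCo} moves P_{RxPlus} by 0.25 × 12 = 3. RxPlus's best response rises — the actions are strategic complements.

3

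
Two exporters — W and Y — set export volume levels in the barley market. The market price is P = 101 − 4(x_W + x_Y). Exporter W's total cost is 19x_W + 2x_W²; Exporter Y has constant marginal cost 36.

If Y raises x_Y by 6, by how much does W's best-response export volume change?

Exporter W's profit: π = x_W(101 − 4(x_W + x_Y)) − 19x_W − 2x_W².
∂π/∂x_W = 82 − 12x_W − 4x_Y = 0, so x_W = 41/6 − (1/3)x_Y.
The reaction-function slope is −1/3, so a 6-unit rise in x_Y moves x_W by −1/3 × 6 = −2. W's best response falls — the actions are strategic substitutes.

-2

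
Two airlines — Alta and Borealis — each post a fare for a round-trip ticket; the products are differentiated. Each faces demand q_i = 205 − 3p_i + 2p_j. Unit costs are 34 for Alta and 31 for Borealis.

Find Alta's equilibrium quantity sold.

126.5625

Alta's profit: π = (p_{Alta} − 34)(205 − 3p_{Alta} + 2p_{Borealis}).
∂π/∂p_{Alta} = 307 − 6p_{Alta} + 2p_{Borealis} = 0 ⇒ p_{Alta} = 307/6 + (1/3)p_{Borealis}.
Similarly p_{Borealis} = 149/3 + (1/3)p_{Alta}.
Solving the two reaction functions simultaneously: (1 − (1/3)(1/3))p_{Alta} = 307/6 + (1/3)·(149/3), so (8/9)p_{Alta} = 1219/18 and p_{Alta} = 76.1875.
Then p_{Borealis} = 149/3 + (1/3)·76.1875 = 75.0625.
q_{Alta} = 205 − 3·76.1875 + 2·75.0625 = 126.5625.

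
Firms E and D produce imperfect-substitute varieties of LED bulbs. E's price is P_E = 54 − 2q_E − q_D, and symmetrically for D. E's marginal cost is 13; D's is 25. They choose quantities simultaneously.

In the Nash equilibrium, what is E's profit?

162

Firm E's profit: π = q_E(54 − 2q_E − q_D) − 13q_E.
∂π/∂q_E = 41 − 4q_E − q_D = 0 ⇒ q_E = 10.25 − 0.25q_D.
Similarly q_D = 7.25 − 0.25q_E.
Solving the two reaction functions simultaneously: (1 − (−0.25)(−0.25))q_E = 10.25 − 0.25·7.25, so 0.9375q_E = 8.4375 and q_E = 9.
Then q_D = 7.25 − 0.25·9 = 5.
P_E = 54 − 2·9 − 5 = 31.
Profit = (31 − 13)·9 = 162.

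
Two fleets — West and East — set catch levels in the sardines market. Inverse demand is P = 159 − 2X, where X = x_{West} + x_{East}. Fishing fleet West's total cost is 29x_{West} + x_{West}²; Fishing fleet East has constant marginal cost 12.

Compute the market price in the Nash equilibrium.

Fishing fleet West's profit: π = x_{West}(159 − 2(x_{West} + x_{East})) − 29x_{West} − x_{West}².
∂π/∂x_{West} = 130 − 6x_{West} − 2x_{East} = 0, so x_{West} = 65/3 − (1/3)x_{East}.
For East: ∂π/∂x_{East} = 147 − 4x_{East} − 2x_{West} = 0 ⇒ x_{East} = 36.75 − 0.5x_{West}.
Substituting the second reaction function into the first: x_{West} = 65/3 − (1/3)(36.75 − 0.5x_{West}), which gives (5/6)x_{West} = 113/12 ⇒ x_{West} = 11.3.
Then x_{East} = 36.75 − 0.5·11.3 = 31.1.
Equilibrium price: P = 159 − 2·42.4 = 74.2.

74.2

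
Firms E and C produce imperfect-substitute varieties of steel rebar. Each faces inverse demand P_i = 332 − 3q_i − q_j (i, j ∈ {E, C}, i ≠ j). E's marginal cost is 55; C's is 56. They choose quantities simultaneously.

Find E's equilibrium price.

173.8

Firm E's profit: π = q_E(332 − 3q_E − q_C) − 55q_E.
∂π/∂q_E = 277 − 6q_E − q_C = 0 ⇒ q_E = 277/6 − (1/6)q_C.
Similarly q_C = 46 − (1/6)q_E.
Solving the two reaction functions simultaneously: (1 − (−1/6)(−1/6))q_E = 277/6 − (1/6)·46, so (35/36)q_E = 38.5 and q_E = 39.6.
Then q_C = 46 − (1/6)·39.6 = 39.4.
P_E = 332 − 3·39.6 − 39.4 = 173.8.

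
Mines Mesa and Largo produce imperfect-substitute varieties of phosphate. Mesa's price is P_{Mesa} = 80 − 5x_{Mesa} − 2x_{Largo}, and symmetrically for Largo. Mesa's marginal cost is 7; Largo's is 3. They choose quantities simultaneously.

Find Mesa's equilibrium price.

Mine Mesa's profit: π = x_{Mesa}(80 − 5x_{Mesa} − 2x_{Largo}) − 7x_{Mesa}.
∂π/∂x_{Mesa} = 73 − 10x_{Mesa} − 2x_{Largo} = 0 ⇒ x_{Mesa} = 7.3 − 0.2x_{Largo}.
Similarly x_{Largo} = 7.7 − 0.2x_{Mesa}.
Solving the two reaction functions simultaneously: (1 − (−0.2)(−0.2))x_{Mesa} = 7.3 − 0.2·7.7, so 0.96x_{Mesa} = 5.76 and x_{Mesa} = 6.
Then x_{Largo} = 7.7 − 0.2·6 = 6.5.
P_{Mesa} = 80 − 5·6 − 2·6.5 = 37.

37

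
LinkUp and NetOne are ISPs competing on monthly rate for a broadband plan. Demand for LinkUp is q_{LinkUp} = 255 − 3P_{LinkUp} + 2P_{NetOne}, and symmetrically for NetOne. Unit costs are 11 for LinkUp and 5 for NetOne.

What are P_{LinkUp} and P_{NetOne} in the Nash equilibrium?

70.875, 68.625

LinkUp's profit: π = (P_{LinkUp} − 11)(255 − 3P_{LinkUp} + 2P_{NetOne}).
∂π/∂P_{LinkUp} = 288 − 6P_{LinkUp} + 2P_{NetOne} = 0 ⇒ P_{LinkUp} = 48 + (1/3)P_{NetOne}.
Similarly P_{NetOne} = 45 + (1/3)P_{LinkUp}.
Plugging P_{NetOne} into LinkUp's best response: P_{LinkUp} = 48 + (1/3)(45 + (1/3)P_{LinkUp}) ⇒ (8/9)P_{LinkUp} = 63, so P_{LinkUp} = 70.875.
Then P_{NetOne} = 45 + (1/3)·70.875 = 68.625.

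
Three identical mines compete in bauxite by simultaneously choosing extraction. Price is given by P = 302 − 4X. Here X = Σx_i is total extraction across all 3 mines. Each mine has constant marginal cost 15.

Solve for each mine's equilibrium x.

A representative mine's profit is π_i = x_i(302 − 4X) − 15x_i, with X = x_i + Σ_{j≠i} x_j.
First-order condition: 287 − 8x_i − 4Σ_{j≠i} x_j = 0.
In a symmetric equilibrium every mine chooses the same x, so Σ_{j≠i} x_j = 2x. The condition becomes 287 − 16x = 0, giving x = 287/16 = 17.9375.

17.9375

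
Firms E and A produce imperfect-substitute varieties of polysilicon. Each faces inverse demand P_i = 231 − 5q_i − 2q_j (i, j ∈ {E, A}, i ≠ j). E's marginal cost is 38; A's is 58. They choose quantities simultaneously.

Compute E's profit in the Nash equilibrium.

Firm E's profit: π = q_E(231 − 5q_E − 2q_A) − 38q_E.
∂π/∂q_E = 193 − 10q_E − 2q_A = 0 ⇒ q_E = 19.3 − 0.2q_A.
Similarly q_A = 17.3 − 0.2q_E.
Solving the two reaction functions simultaneously: (1 − (−0.2)(−0.2))q_E = 19.3 − 0.2·17.3, so 0.96q_E = 15.84 and q_E = 16.5.
Then q_A = 17.3 − 0.2·16.5 = 14.
P_E = 231 − 5·16.5 − 2·14 = 120.5.
Profit = (120.5 − 38)·16.5 = 1361.25.

1361.25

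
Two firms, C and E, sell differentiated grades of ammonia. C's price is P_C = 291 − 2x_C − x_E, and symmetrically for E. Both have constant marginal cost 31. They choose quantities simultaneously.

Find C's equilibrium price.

Firm C's profit: π = x_C(291 − 2x_C − x_E) − 31x_C.
∂π/∂x_C = 260 − 4x_C − x_E = 0 ⇒ x_C = 65 − 0.25x_E.
The game is symmetric, so in equilibrium x_E = x_C: the reaction function gives 1.25x_C = 65, hence x_C = 52.
P_C = 291 − 2·52 − 52 = 135.

135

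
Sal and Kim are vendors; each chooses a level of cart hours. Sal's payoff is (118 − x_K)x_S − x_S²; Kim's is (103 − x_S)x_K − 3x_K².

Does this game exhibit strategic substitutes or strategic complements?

strategic substitutes

Expanding Sal's payoff: 118x_S − x_Kx_S − x_S².
∂π/∂x_S = 118 − x_K − 2x_S = 0, so x_S = 59 − 0.5x_K.
The best-response slope dx_S/dx_K = −0.5 < 0: the reaction function is downward-sloping, so the choices are strategic substitutes.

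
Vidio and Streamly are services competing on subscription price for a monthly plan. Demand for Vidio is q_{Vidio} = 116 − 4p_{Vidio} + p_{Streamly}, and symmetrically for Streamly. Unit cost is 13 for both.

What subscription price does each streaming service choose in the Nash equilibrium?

24

Vidio's profit: π = (p_{Vidio} − 13)(116 − 4p_{Vidio} + p_{Streamly}).
∂π/∂p_{Vidio} = 168 − 8p_{Vidio} + p_{Streamly} = 0 ⇒ p_{Vidio} = 21 + 0.125p_{Streamly}.
The game is symmetric, so in equilibrium p_{Streamly} = p_{Vidio}: the reaction function gives 0.875p_{Vidio} = 21, hence p_{Vidio} = 24.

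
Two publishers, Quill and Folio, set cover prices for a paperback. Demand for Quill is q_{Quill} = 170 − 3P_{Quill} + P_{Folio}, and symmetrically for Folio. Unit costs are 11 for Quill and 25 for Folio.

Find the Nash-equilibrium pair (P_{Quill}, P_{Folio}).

41.8, 47.8

Quill's profit: π = (P_{Quill} − 11)(170 − 3P_{Quill} + P_{Folio}).
∂π/∂P_{Quill} = 203 − 6P_{Quill} + P_{Folio} = 0 ⇒ P_{Quill} = 203/6 + (1/6)P_{Folio}.
Similarly P_{Folio} = 245/6 + (1/6)P_{Quill}.
Substituting the second reaction function into the first: P_{Quill} = 203/6 + (1/6)(245/6 + (1/6)P_{Quill}), which gives (35/36)P_{Quill} = 1463/36 ⇒ P_{Quill} = 41.8.
Then P_{Folio} = 245/6 + (1/6)·41.8 = 47.8.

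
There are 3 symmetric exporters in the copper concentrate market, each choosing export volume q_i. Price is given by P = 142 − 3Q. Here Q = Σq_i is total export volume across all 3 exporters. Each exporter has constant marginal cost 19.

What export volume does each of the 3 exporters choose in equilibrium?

A representative exporter's profit is π_i = q_i(142 − 3Q) − 19q_i, with Q = q_i + Σ_{j≠i} q_j.
First-order condition: 123 − 6q_i − 3Σ_{j≠i} q_j = 0.
In a symmetric equilibrium every exporter chooses the same q, so Σ_{j≠i} q_j = 2q. The condition becomes 123 − 12q = 0, giving q = 123/12 = 10.25.

10.25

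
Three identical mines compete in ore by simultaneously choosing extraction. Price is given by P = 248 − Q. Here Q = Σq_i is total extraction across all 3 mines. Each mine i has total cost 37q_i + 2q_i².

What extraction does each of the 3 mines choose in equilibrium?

A representative mine's profit is π_i = q_i(248 − Q) − 37q_i − 2q_i², with Q = q_i + Σ_{j≠i} q_j.
First-order condition: 211 − 6q_i − Σ_{j≠i} q_j = 0.
In a symmetric equilibrium every mine chooses the same q, so Σ_{j≠i} q_j = 2q. The condition becomes 211 − 8q = 0, giving q = 211/8 = 26.375.

26.375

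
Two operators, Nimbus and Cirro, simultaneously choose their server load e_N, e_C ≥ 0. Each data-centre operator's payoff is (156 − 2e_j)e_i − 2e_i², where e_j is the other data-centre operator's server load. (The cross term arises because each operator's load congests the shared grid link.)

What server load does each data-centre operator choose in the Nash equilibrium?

26

Nimbus's payoff is (156 − 2e_C)e_N − 2e_N².
∂π/∂e_N = 156 − 2e_C − 4e_N = 0, so e_N = 39 − 0.5e_C.
The game is symmetric, so in equilibrium e_C = e_N: the reaction function gives 1.5e_N = 39, hence e_N = 26.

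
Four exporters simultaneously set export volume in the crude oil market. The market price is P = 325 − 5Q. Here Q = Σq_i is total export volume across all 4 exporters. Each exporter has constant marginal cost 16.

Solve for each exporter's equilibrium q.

12.36

A representative exporter's profit is π_i = q_i(325 − 5Q) − 16q_i, with Q = q_i + Σ_{j≠i} q_j.
First-order condition: 309 − 10q_i − 5Σ_{j≠i} q_j = 0.
In a symmetric equilibrium every exporter chooses the same q, so Σ_{j≠i} q_j = 3q. The condition becomes 309 − 25q = 0, giving q = 309/25 = 12.36.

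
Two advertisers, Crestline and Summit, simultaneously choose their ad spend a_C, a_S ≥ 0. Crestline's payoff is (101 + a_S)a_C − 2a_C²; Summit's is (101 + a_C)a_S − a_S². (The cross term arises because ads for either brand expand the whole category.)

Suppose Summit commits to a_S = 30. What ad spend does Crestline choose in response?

32.75

Expanding Crestline's payoff: 101a_C + a_Sa_C − 2a_C².
∂π/∂a_C = 101 + a_S − 4a_C = 0, so a_C = 25.25 + 0.25a_S.
At a_S = 30: a_C = 25.25 + 0.25·30 = 32.75.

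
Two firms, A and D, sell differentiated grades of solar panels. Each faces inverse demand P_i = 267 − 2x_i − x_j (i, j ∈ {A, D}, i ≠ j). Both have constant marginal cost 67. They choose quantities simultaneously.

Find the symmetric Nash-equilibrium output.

40

Firm A's profit: π = x_A(267 − 2x_A − x_D) − 67x_A.
∂π/∂x_A = 200 − 4x_A − x_D = 0 ⇒ x_A = 50 − 0.25x_D.
Setting x_A = x_D in the reaction function: x_A = 50 − 0.25x_A, so x_A = 50 / 1.25 = 40.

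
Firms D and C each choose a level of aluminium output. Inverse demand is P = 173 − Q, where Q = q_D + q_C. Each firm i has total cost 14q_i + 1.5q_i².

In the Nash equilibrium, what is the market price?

120

Firm D's profit: π = q_D(173 − (q_D + q_C)) − 14q_D − 1.5q_D².
∂π/∂q_D = 159 − 5q_D − q_C = 0, so q_D = 31.8 − 0.2q_C.
Setting q_D = q_C in the reaction function: q_D = 31.8 − 0.2q_D, so q_D = 31.8 / 1.2 = 26.5.
Equilibrium price: P = 173 − 53 = 120.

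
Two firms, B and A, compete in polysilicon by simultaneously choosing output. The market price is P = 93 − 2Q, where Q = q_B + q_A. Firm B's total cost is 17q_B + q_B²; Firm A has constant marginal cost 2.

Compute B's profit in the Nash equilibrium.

111.63

Firm B's profit: π = q_B(93 − 2(q_B + q_A)) − 17q_B − q_B².
∂π/∂q_B = 76 − 6q_B − 2q_A = 0, so q_B = 38/3 − (1/3)q_A.
For A: ∂π/∂q_A = 91 − 4q_A − 2q_B = 0 ⇒ q_A = 22.75 − 0.5q_B.
Substituting the second reaction function into the first: q_B = 38/3 − (1/3)(22.75 − 0.5q_B), which gives (5/6)q_B = 61/12 ⇒ q_B = 6.1.
Then q_A = 22.75 − 0.5·6.1 = 19.7.
Price P = 93 − 2·25.8 = 41.4.
B's profit: (41.4 − 17)·6.1 − (6.1)² = 111.63.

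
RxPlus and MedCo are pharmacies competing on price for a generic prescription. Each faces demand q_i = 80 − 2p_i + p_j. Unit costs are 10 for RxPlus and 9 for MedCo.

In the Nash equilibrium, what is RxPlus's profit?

RxPlus's profit: π = (p_{RxPlus} − 10)(80 − 2p_{RxPlus} + p_{MedCo}).
∂π/∂p_{RxPlus} = 100 − 4p_{RxPlus} + p_{MedCo} = 0 ⇒ p_{RxPlus} = 25 + 0.25p_{MedCo}.
Similarly p_{MedCo} = 24.5 + 0.25p_{RxPlus}.
Solving the two reaction functions simultaneously: (1 − (0.25)(0.25))p_{RxPlus} = 25 + 0.25·24.5, so 0.9375p_{RxPlus} = 31.125 and p_{RxPlus} = 33.2.
Then p_{MedCo} = 24.5 + 0.25·33.2 = 32.8.
q_{RxPlus} = 80 − 2·33.2 + 32.8 = 46.4.
Profit = (33.2 − 10)·46.4 = 1076.48.

1076.48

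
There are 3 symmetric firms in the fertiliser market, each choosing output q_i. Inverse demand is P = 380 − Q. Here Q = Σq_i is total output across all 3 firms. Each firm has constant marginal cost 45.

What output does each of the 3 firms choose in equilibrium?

A representative firm's profit is π_i = q_i(380 − Q) − 45q_i, with Q = q_i + Σ_{j≠i} q_j.
First-order condition: 335 − 2q_i − Σ_{j≠i} q_j = 0.
Imposing symmetry (q_j = q for all j) turns Σ_{j≠i} q_j into 2q, so 335 = 4q and q = 83.75.

83.75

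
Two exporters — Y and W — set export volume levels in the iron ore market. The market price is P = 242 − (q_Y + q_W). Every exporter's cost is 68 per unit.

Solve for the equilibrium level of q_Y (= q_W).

58

Exporter Y's profit: π = q_Y(242 − (q_Y + q_W)) − 68q_Y.
∂π/∂q_Y = 174 − 2q_Y − q_W = 0, so q_Y = 87 − 0.5q_W.
The game is symmetric, so in equilibrium q_W = q_Y: the reaction function gives 1.5q_Y = 87, hence q_Y = 58.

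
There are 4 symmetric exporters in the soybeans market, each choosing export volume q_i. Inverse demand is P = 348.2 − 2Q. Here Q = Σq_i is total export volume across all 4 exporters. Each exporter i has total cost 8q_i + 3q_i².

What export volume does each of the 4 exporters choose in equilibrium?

A representative exporter's profit is π_i = q_i(348.2 − 2Q) − 8q_i − 3q_i², with Q = q_i + Σ_{j≠i} q_j.
First-order condition: 340.2 − 10q_i − 2Σ_{j≠i} q_j = 0.
Imposing symmetry (q_j = q for all j) turns Σ_{j≠i} q_j into 3q, so 340.2 = 16q and q = 21.2625.

21.2625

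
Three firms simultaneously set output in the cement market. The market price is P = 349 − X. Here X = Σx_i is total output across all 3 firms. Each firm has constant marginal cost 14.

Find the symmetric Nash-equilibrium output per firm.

83.75

A representative firm's profit is π_i = x_i(349 − X) − 14x_i, with X = x_i + Σ_{j≠i} x_j.
First-order condition: 335 − 2x_i − Σ_{j≠i} x_j = 0.
With identical firms, set every x_j = x: then 335 − 2x − 2x = 0, i.e. x = 335/4 = 83.75.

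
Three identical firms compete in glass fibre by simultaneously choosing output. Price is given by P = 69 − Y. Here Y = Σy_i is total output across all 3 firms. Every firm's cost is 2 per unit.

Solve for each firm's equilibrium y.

16.75

A representative firm's profit is π_i = y_i(69 − Y) − 2y_i, with Y = y_i + Σ_{j≠i} y_j.
First-order condition: 67 − 2y_i − Σ_{j≠i} y_j = 0.
With identical firms, set every y_j = y: then 67 − 2y − 2y = 0, i.e. y = 67/4 = 16.75.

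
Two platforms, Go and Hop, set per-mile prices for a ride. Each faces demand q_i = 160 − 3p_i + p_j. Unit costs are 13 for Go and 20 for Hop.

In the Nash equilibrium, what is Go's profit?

Go's profit: π = (p_{Go} − 13)(160 − 3p_{Go} + p_{Hop}).
∂π/∂p_{Go} = 199 − 6p_{Go} + p_{Hop} = 0 ⇒ p_{Go} = 199/6 + (1/6)p_{Hop}.
Similarly p_{Hop} = 110/3 + (1/6)p_{Go}.
Solving the two reaction functions simultaneously: (1 − (1/6)(1/6))p_{Go} = 199/6 + (1/6)·(110/3), so (35/36)p_{Go} = 707/18 and p_{Go} = 40.4.
Then p_{Hop} = 110/3 + (1/6)·40.4 = 43.4.
q_{Go} = 160 − 3·40.4 + 43.4 = 82.2.
Profit = (40.4 − 13)·82.2 = 2252.28.

2252.28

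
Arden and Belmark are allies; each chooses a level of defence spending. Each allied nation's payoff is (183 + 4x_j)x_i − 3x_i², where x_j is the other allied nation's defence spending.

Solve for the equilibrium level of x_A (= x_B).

91.5

Arden's payoff is (183 + 4x_B)x_A − 3x_A².
∂π/∂x_A = 183 + 4x_B − 6x_A = 0, so x_A = 30.5 + (2/3)x_B.
The game is symmetric, so in equilibrium x_B = x_A: the reaction function gives (1/3)x_A = 30.5, hence x_A = 91.5.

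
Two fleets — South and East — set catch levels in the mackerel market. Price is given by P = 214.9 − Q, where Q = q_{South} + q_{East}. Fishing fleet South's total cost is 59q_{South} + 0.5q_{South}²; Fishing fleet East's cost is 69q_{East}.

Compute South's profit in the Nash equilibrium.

Fishing fleet South's profit: π = q_{South}(214.9 − (q_{South} + q_{East})) − 59q_{South} − 0.5q_{South}².
∂π/∂q_{South} = 155.9 − 3q_{South} − q_{East} = 0, so q_{South} = 1559/30 − (1/3)q_{East}.
For East: ∂π/∂q_{East} = 145.9 − 2q_{East} − q_{South} = 0 ⇒ q_{East} = 72.95 − 0.5q_{South}.
Substituting the second reaction function into the first: q_{South} = 1559/30 − (1/3)(72.95 − 0.5q_{South}), which gives (5/6)q_{South} = 27.65 ⇒ q_{South} = 33.18.
Then q_{East} = 72.95 − 0.5·33.18 = 56.36.
Price P = 214.9 − 89.54 = 125.36.
South's profit: (125.36 − 59)·33.18 − 0.5(33.18)² = 1651.3686.

1651.3686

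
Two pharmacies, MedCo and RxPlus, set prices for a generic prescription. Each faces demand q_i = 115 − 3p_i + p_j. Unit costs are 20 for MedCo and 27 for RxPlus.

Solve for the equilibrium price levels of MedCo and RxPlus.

MedCo's profit: π = (p_{MedCo} − 20)(115 − 3p_{MedCo} + p_{RxPlus}).
∂π/∂p_{MedCo} = 175 − 6p_{MedCo} + p_{RxPlus} = 0 ⇒ p_{MedCo} = 175/6 + (1/6)p_{RxPlus}.
Similarly p_{RxPlus} = 98/3 + (1/6)p_{MedCo}.
Plugging p_{RxPlus} into MedCo's best response: p_{MedCo} = 175/6 + (1/6)(98/3 + (1/6)p_{MedCo}) ⇒ (35/36)p_{MedCo} = 623/18, so p_{MedCo} = 35.6.
Then p_{RxPlus} = 98/3 + (1/6)·35.6 = 38.6.

35.6, 38.6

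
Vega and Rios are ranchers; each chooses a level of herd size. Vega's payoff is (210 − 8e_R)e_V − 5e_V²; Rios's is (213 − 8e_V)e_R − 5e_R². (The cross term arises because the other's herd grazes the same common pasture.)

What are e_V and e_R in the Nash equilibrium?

Expanding Vega's payoff: 210e_V − 8e_Re_V − 5e_V².
∂π/∂e_V = 210 − 8e_R − 10e_V = 0, so e_V = 21 − 0.8e_R.
Likewise for Rios: e_R = 21.3 − 0.8e_V.
Substituting the second reaction function into the first: e_V = 21 − 0.8(21.3 − 0.8e_V), which gives 0.36e_V = 3.96 ⇒ e_V = 11.
Then e_R = 21.3 − 0.8·11 = 12.5.

11, 12.5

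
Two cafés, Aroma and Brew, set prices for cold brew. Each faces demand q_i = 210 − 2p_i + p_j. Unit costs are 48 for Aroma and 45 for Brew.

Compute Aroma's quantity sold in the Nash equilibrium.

Aroma's profit: π = (p_{Aroma} − 48)(210 − 2p_{Aroma} + p_{Brew}).
∂π/∂p_{Aroma} = 306 − 4p_{Aroma} + p_{Brew} = 0 ⇒ p_{Aroma} = 76.5 + 0.25p_{Brew}.
Similarly p_{Brew} = 75 + 0.25p_{Aroma}.
Plugging p_{Brew} into Aroma's best response: p_{Aroma} = 76.5 + 0.25(75 + 0.25p_{Aroma}) ⇒ 0.9375p_{Aroma} = 95.25, so p_{Aroma} = 101.6.
Then p_{Brew} = 75 + 0.25·101.6 = 100.4.
q_{Aroma} = 210 − 2·101.6 + 100.4 = 107.2.

107.2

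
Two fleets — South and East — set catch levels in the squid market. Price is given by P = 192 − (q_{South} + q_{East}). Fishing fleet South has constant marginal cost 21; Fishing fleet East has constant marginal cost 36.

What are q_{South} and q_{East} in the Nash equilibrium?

62, 47

Fishing fleet South's profit: π = q_{South}(192 − (q_{South} + q_{East})) − 21q_{South}.
∂π/∂q_{South} = 171 − 2q_{South} − q_{East} = 0, so q_{South} = 85.5 − 0.5q_{East}.
By the same steps for East: q_{East} = 78 − 0.5q_{South}.
Plugging q_{East} into South's best response: q_{South} = 85.5 − 0.5(78 − 0.5q_{South}) ⇒ 0.75q_{South} = 46.5, so q_{South} = 62.
Then q_{East} = 78 − 0.5·62 = 47.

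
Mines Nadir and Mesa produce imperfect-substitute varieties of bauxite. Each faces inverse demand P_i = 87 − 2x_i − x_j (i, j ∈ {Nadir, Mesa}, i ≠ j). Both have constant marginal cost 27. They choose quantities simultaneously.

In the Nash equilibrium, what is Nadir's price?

Mine Nadir's profit: π = x_{Nadir}(87 − 2x_{Nadir} − x_{Mesa}) − 27x_{Nadir}.
∂π/∂x_{Nadir} = 60 − 4x_{Nadir} − x_{Mesa} = 0 ⇒ x_{Nadir} = 15 − 0.25x_{Mesa}.
Setting x_{Nadir} = x_{Mesa} in the reaction function: x_{Nadir} = 15 − 0.25x_{Nadir}, so x_{Nadir} = 15 / 1.25 = 12.
P_{Nadir} = 87 − 2·12 − 12 = 51.

51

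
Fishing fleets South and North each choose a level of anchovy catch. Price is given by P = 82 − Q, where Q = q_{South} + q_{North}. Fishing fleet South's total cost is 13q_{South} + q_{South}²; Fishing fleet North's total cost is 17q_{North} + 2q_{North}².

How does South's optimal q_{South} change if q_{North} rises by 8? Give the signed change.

-2

Fishing fleet South's profit: π = q_{South}(82 − (q_{South} + q_{North})) − 13q_{South} − q_{South}².
∂π/∂q_{South} = 69 − 4q_{South} − q_{North} = 0, so q_{South} = 17.25 − 0.25q_{North}.
The reaction-function slope is −0.25, so an 8-unit rise in q_{North} moves q_{South} by −0.25 × 8 = −2. South's best response falls — the actions are strategic substitutes.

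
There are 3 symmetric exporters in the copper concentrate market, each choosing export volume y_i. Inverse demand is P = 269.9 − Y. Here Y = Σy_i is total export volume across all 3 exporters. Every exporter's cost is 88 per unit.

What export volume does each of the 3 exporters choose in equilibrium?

A representative exporter's profit is π_i = y_i(269.9 − Y) − 88y_i, with Y = y_i + Σ_{j≠i} y_j.
First-order condition: 181.9 − 2y_i − Σ_{j≠i} y_j = 0.
With identical exporters, set every y_j = y: then 181.9 − 2y − 2y = 0, i.e. y = 181.9/4 = 45.475.

45.475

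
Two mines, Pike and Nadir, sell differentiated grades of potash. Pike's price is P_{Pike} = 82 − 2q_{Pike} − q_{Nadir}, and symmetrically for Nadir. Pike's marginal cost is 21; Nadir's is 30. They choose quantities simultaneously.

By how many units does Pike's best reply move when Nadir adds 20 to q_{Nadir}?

-5

Mine Pike's profit: π = q_{Pike}(82 − 2q_{Pike} − q_{Nadir}) − 21q_{Pike}.
∂π/∂q_{Pike} = 61 − 4q_{Pike} − q_{Nadir} = 0 ⇒ q_{Pike} = 15.25 − 0.25q_{Nadir}.
The reaction-function slope is −0.25, so a 20-unit rise in q_{Nadir} moves q_{Pike} by −0.25 × 20 = −5. Pike's best response falls — the actions are strategic substitutes.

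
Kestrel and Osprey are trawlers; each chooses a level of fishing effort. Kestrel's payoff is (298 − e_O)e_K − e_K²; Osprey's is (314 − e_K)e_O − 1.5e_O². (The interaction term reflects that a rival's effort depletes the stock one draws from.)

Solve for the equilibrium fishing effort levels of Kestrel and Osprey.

Expanding Kestrel's payoff: 298e_K − e_Oe_K − e_K².
∂π/∂e_K = 298 − e_O − 2e_K = 0, so e_K = 149 − 0.5e_O.
Likewise for Osprey: e_O = 314/3 − (1/3)e_K.
Plugging e_O into Kestrel's best response: e_K = 149 − 0.5(314/3 − (1/3)e_K) ⇒ (5/6)e_K = 290/3, so e_K = 116.
Then e_O = 314/3 − (1/3)·116 = 66.

116, 66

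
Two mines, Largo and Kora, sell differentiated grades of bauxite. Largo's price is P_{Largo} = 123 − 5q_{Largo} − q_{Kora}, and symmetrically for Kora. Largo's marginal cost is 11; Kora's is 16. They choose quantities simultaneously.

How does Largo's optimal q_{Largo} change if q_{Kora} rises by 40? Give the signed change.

Mine Largo's profit: π = q_{Largo}(123 − 5q_{Largo} − q_{Kora}) − 11q_{Largo}.
∂π/∂q_{Largo} = 112 − 10q_{Largo} − q_{Kora} = 0 ⇒ q_{Largo} = 11.2 − 0.1q_{Kora}.
The reaction-function slope is −0.1, so a 40-unit rise in q_{Kora} moves q_{Largo} by −0.1 × 40 = −4. Largo's best response falls — the actions are strategic substitutes.

-4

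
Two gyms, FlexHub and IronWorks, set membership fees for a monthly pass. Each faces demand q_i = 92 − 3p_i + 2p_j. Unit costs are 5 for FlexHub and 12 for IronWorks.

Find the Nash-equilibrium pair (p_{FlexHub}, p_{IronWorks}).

28.0625, 30.6875

FlexHub's profit: π = (p_{FlexHub} − 5)(92 − 3p_{FlexHub} + 2p_{IronWorks}).
∂π/∂p_{FlexHub} = 107 − 6p_{FlexHub} + 2p_{IronWorks} = 0 ⇒ p_{FlexHub} = 107/6 + (1/3)p_{IronWorks}.
Similarly p_{IronWorks} = 64/3 + (1/3)p_{FlexHub}.
Plugging p_{IronWorks} into FlexHub's best response: p_{FlexHub} = 107/6 + (1/3)(64/3 + (1/3)p_{FlexHub}) ⇒ (8/9)p_{FlexHub} = 449/18, so p_{FlexHub} = 28.0625.
Then p_{IronWorks} = 64/3 + (1/3)·28.0625 = 30.6875.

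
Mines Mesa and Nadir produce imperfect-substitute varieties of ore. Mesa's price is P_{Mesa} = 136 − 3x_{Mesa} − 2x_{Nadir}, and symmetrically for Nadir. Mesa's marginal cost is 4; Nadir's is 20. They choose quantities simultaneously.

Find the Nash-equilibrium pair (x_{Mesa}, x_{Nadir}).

Mine Mesa's profit: π = x_{Mesa}(136 − 3x_{Mesa} − 2x_{Nadir}) − 4x_{Mesa}.
∂π/∂x_{Mesa} = 132 − 6x_{Mesa} − 2x_{Nadir} = 0 ⇒ x_{Mesa} = 22 − (1/3)x_{Nadir}.
Similarly x_{Nadir} = 58/3 − (1/3)x_{Mesa}.
Plugging x_{Nadir} into Mesa's best response: x_{Mesa} = 22 − (1/3)(58/3 − (1/3)x_{Mesa}) ⇒ (8/9)x_{Mesa} = 140/9, so x_{Mesa} = 17.5.
Then x_{Nadir} = 58/3 − (1/3)·17.5 = 13.5.

17.5, 13.5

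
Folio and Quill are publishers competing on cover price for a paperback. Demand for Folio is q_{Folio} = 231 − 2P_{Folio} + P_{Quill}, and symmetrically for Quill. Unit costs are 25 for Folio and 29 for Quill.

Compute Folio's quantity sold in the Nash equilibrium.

138.4

Folio's profit: π = (P_{Folio} − 25)(231 − 2P_{Folio} + P_{Quill}).
∂π/∂P_{Folio} = 281 − 4P_{Folio} + P_{Quill} = 0 ⇒ P_{Folio} = 70.25 + 0.25P_{Quill}.
Similarly P_{Quill} = 72.25 + 0.25P_{Folio}.
Plugging P_{Quill} into Folio's best response: P_{Folio} = 70.25 + 0.25(72.25 + 0.25P_{Folio}) ⇒ 0.9375P_{Folio} = 88.3125, so P_{Folio} = 94.2.
Then P_{Quill} = 72.25 + 0.25·94.2 = 95.8.
q_{Folio} = 231 − 2·94.2 + 95.8 = 138.4.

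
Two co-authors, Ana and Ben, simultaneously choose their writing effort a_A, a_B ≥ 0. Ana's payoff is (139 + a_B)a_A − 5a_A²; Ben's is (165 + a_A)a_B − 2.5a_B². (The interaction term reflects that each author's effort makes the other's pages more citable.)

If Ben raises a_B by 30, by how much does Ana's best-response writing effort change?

3

Expanding Ana's payoff: 139a_A + a_Ba_A − 5a_A².
∂π/∂a_A = 139 + a_B − 10a_A = 0, so a_A = 13.9 + 0.1a_B.
The reaction-function slope is 0.1, so a 30-unit rise in a_B moves a_A by 0.1 × 30 = 3. Ana's best response rises — the actions are strategic complements.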